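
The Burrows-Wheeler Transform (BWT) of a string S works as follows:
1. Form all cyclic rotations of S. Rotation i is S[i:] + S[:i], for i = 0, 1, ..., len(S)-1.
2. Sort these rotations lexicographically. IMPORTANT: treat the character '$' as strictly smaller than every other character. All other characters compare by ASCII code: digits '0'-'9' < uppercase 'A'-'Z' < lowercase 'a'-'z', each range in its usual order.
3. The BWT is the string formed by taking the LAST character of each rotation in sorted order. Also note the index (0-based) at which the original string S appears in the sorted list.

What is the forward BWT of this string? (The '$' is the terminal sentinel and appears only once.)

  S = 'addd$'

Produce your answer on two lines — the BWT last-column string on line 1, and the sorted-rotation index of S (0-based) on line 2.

Answer: d$dda
1

Derivation:
All 5 rotations (rotation i = S[i:]+S[:i]):
  rot[0] = addd$
  rot[1] = ddd$a
  rot[2] = dd$ad
  rot[3] = d$add
  rot[4] = $addd
Sorted (with $ < everything):
  sorted[0] = $addd  (last char: 'd')
  sorted[1] = addd$  (last char: '$')
  sorted[2] = d$add  (last char: 'd')
  sorted[3] = dd$ad  (last char: 'd')
  sorted[4] = ddd$a  (last char: 'a')
Last column: d$dda
Original string S is at sorted index 1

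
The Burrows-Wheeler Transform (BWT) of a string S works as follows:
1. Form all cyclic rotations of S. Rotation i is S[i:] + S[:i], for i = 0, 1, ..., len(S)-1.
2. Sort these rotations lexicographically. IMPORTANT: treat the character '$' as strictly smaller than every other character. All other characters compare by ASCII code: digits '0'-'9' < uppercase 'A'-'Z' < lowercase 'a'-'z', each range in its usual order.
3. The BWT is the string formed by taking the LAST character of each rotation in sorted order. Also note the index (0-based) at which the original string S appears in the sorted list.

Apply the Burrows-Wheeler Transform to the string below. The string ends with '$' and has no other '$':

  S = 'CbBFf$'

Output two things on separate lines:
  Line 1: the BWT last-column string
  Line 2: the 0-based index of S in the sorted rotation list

Answer: fb$BCF
2

Derivation:
All 6 rotations (rotation i = S[i:]+S[:i]):
  rot[0] = CbBFf$
  rot[1] = bBFf$C
  rot[2] = BFf$Cb
  rot[3] = Ff$CbB
  rot[4] = f$CbBF
  rot[5] = $CbBFf
Sorted (with $ < everything):
  sorted[0] = $CbBFf  (last char: 'f')
  sorted[1] = BFf$Cb  (last char: 'b')
  sorted[2] = CbBFf$  (last char: '$')
  sorted[3] = Ff$CbB  (last char: 'B')
  sorted[4] = bBFf$C  (last char: 'C')
  sorted[5] = f$CbBF  (last char: 'F')
Last column: fb$BCF
Original string S is at sorted index 2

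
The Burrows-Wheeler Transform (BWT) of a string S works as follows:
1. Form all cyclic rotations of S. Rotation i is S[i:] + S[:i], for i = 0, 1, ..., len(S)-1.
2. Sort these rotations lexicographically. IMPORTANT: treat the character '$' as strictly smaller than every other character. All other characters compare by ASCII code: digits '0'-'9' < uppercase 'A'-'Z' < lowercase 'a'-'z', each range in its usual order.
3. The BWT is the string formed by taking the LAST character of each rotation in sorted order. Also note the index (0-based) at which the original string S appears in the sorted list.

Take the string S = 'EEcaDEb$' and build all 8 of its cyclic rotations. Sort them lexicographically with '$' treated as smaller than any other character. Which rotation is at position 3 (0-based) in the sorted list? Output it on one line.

Answer: Eb$EEcaD

Derivation:
All 8 rotations (rotation i = S[i:]+S[:i]):
  rot[0] = EEcaDEb$
  rot[1] = EcaDEb$E
  rot[2] = caDEb$EE
  rot[3] = aDEb$EEc
  rot[4] = DEb$EEca
  rot[5] = Eb$EEcaD
  rot[6] = b$EEcaDE
  rot[7] = $EEcaDEb
Sorted (with $ < everything):
  sorted[0] = $EEcaDEb
  sorted[1] = DEb$EEca
  sorted[2] = EEcaDEb$
  sorted[3] = Eb$EEcaD
  sorted[4] = EcaDEb$E
  sorted[5] = aDEb$EEc
  sorted[6] = b$EEcaDE
  sorted[7] = caDEb$EE
sorted[3] = Eb$EEcaD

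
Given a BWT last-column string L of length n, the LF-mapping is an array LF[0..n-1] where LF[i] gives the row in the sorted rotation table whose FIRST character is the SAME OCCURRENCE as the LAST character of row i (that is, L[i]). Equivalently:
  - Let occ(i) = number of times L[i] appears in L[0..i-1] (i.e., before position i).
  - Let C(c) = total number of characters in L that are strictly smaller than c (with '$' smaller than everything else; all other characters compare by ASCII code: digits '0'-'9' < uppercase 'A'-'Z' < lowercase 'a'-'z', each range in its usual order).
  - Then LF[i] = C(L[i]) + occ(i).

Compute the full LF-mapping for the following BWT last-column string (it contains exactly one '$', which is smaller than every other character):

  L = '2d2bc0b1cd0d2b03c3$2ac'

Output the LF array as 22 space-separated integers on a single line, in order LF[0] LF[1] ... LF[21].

Answer: 5 19 6 12 15 1 13 4 16 20 2 21 7 14 3 9 17 10 0 8 11 18

Derivation:
Char counts: '$':1, '0':3, '1':1, '2':4, '3':2, 'a':1, 'b':3, 'c':4, 'd':3
C (first-col start): C('$')=0, C('0')=1, C('1')=4, C('2')=5, C('3')=9, C('a')=11, C('b')=12, C('c')=15, C('d')=19
L[0]='2': occ=0, LF[0]=C('2')+0=5+0=5
L[1]='d': occ=0, LF[1]=C('d')+0=19+0=19
L[2]='2': occ=1, LF[2]=C('2')+1=5+1=6
L[3]='b': occ=0, LF[3]=C('b')+0=12+0=12
L[4]='c': occ=0, LF[4]=C('c')+0=15+0=15
L[5]='0': occ=0, LF[5]=C('0')+0=1+0=1
L[6]='b': occ=1, LF[6]=C('b')+1=12+1=13
L[7]='1': occ=0, LF[7]=C('1')+0=4+0=4
L[8]='c': occ=1, LF[8]=C('c')+1=15+1=16
L[9]='d': occ=1, LF[9]=C('d')+1=19+1=20
L[10]='0': occ=1, LF[10]=C('0')+1=1+1=2
L[11]='d': occ=2, LF[11]=C('d')+2=19+2=21
L[12]='2': occ=2, LF[12]=C('2')+2=5+2=7
L[13]='b': occ=2, LF[13]=C('b')+2=12+2=14
L[14]='0': occ=2, LF[14]=C('0')+2=1+2=3
L[15]='3': occ=0, LF[15]=C('3')+0=9+0=9
L[16]='c': occ=2, LF[16]=C('c')+2=15+2=17
L[17]='3': occ=1, LF[17]=C('3')+1=9+1=10
L[18]='$': occ=0, LF[18]=C('$')+0=0+0=0
L[19]='2': occ=3, LF[19]=C('2')+3=5+3=8
L[20]='a': occ=0, LF[20]=C('a')+0=11+0=11
L[21]='c': occ=3, LF[21]=C('c')+3=15+3=18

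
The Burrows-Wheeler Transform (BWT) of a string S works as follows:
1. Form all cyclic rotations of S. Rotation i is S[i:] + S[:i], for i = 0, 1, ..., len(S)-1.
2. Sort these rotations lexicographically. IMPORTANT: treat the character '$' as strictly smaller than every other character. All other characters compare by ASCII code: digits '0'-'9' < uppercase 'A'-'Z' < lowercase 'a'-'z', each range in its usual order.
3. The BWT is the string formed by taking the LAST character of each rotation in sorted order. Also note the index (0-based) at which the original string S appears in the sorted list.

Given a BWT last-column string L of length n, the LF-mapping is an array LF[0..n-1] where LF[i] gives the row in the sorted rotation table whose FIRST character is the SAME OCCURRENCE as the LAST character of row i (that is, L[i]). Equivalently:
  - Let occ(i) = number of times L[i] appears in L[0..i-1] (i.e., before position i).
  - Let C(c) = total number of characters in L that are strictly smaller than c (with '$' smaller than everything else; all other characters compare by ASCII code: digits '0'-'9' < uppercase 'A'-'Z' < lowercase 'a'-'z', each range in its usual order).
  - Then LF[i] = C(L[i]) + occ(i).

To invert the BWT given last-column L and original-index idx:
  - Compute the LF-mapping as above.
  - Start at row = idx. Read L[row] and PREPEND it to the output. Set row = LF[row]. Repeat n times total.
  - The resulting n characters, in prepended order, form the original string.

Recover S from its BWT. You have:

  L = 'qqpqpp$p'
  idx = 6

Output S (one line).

LF mapping: 5 6 1 7 2 3 0 4
Walk LF starting at row 6, prepending L[row]:
  step 1: row=6, L[6]='$', prepend. Next row=LF[6]=0
  step 2: row=0, L[0]='q', prepend. Next row=LF[0]=5
  step 3: row=5, L[5]='p', prepend. Next row=LF[5]=3
  step 4: row=3, L[3]='q', prepend. Next row=LF[3]=7
  step 5: row=7, L[7]='p', prepend. Next row=LF[7]=4
  step 6: row=4, L[4]='p', prepend. Next row=LF[4]=2
  step 7: row=2, L[2]='p', prepend. Next row=LF[2]=1
  step 8: row=1, L[1]='q', prepend. Next row=LF[1]=6
Reversed output: qpppqpq$

Answer: qpppqpq$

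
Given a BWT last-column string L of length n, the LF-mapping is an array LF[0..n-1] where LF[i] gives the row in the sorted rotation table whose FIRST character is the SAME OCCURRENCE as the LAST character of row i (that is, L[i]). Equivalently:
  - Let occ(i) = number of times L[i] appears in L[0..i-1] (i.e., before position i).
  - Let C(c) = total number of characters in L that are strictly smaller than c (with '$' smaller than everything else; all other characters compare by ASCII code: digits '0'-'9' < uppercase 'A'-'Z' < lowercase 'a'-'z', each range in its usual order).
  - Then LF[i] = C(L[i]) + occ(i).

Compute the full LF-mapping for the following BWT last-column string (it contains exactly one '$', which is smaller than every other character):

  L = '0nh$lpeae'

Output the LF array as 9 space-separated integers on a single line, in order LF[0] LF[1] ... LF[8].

Char counts: '$':1, '0':1, 'a':1, 'e':2, 'h':1, 'l':1, 'n':1, 'p':1
C (first-col start): C('$')=0, C('0')=1, C('a')=2, C('e')=3, C('h')=5, C('l')=6, C('n')=7, C('p')=8
L[0]='0': occ=0, LF[0]=C('0')+0=1+0=1
L[1]='n': occ=0, LF[1]=C('n')+0=7+0=7
L[2]='h': occ=0, LF[2]=C('h')+0=5+0=5
L[3]='$': occ=0, LF[3]=C('$')+0=0+0=0
L[4]='l': occ=0, LF[4]=C('l')+0=6+0=6
L[5]='p': occ=0, LF[5]=C('p')+0=8+0=8
L[6]='e': occ=0, LF[6]=C('e')+0=3+0=3
L[7]='a': occ=0, LF[7]=C('a')+0=2+0=2
L[8]='e': occ=1, LF[8]=C('e')+1=3+1=4

Answer: 1 7 5 0 6 8 3 2 4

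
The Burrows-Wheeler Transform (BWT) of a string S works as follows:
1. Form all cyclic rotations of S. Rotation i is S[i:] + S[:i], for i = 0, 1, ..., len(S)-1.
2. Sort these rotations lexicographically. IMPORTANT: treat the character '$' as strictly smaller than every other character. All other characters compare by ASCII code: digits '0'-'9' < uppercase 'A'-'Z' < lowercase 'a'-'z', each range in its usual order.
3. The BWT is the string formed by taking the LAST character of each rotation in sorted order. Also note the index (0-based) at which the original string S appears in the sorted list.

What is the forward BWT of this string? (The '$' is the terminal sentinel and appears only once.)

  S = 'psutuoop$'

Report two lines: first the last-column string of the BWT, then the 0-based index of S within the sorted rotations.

Answer: puoo$puts
4

Derivation:
All 9 rotations (rotation i = S[i:]+S[:i]):
  rot[0] = psutuoop$
  rot[1] = sutuoop$p
  rot[2] = utuoop$ps
  rot[3] = tuoop$psu
  rot[4] = uoop$psut
  rot[5] = oop$psutu
  rot[6] = op$psutuo
  rot[7] = p$psutuoo
  rot[8] = $psutuoop
Sorted (with $ < everything):
  sorted[0] = $psutuoop  (last char: 'p')
  sorted[1] = oop$psutu  (last char: 'u')
  sorted[2] = op$psutuo  (last char: 'o')
  sorted[3] = p$psutuoo  (last char: 'o')
  sorted[4] = psutuoop$  (last char: '$')
  sorted[5] = sutuoop$p  (last char: 'p')
  sorted[6] = tuoop$psu  (last char: 'u')
  sorted[7] = uoop$psut  (last char: 't')
  sorted[8] = utuoop$ps  (last char: 's')
Last column: puoo$puts
Original string S is at sorted index 4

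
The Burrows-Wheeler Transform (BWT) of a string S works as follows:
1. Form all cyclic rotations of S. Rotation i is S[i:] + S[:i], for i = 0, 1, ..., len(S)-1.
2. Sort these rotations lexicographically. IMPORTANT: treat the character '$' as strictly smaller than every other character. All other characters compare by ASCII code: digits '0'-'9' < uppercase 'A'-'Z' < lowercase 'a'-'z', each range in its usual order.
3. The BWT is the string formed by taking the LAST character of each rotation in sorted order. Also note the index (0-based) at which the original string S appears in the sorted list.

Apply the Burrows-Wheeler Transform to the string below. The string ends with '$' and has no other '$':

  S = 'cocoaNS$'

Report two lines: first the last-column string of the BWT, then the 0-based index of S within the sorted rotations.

Answer: SaNoo$cc
5

Derivation:
All 8 rotations (rotation i = S[i:]+S[:i]):
  rot[0] = cocoaNS$
  rot[1] = ocoaNS$c
  rot[2] = coaNS$co
  rot[3] = oaNS$coc
  rot[4] = aNS$coco
  rot[5] = NS$cocoa
  rot[6] = S$cocoaN
  rot[7] = $cocoaNS
Sorted (with $ < everything):
  sorted[0] = $cocoaNS  (last char: 'S')
  sorted[1] = NS$cocoa  (last char: 'a')
  sorted[2] = S$cocoaN  (last char: 'N')
  sorted[3] = aNS$coco  (last char: 'o')
  sorted[4] = coaNS$co  (last char: 'o')
  sorted[5] = cocoaNS$  (last char: '$')
  sorted[6] = oaNS$coc  (last char: 'c')
  sorted[7] = ocoaNS$c  (last char: 'c')
Last column: SaNoo$cc
Original string S is at sorted index 5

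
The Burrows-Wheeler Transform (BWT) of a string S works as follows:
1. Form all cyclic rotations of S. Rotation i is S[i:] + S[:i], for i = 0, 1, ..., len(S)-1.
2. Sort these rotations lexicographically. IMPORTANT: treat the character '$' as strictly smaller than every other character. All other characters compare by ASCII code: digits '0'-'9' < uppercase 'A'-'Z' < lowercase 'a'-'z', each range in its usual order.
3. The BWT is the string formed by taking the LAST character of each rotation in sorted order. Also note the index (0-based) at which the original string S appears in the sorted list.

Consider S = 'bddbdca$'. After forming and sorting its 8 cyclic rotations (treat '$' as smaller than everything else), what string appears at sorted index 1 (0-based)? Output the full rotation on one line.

All 8 rotations (rotation i = S[i:]+S[:i]):
  rot[0] = bddbdca$
  rot[1] = ddbdca$b
  rot[2] = dbdca$bd
  rot[3] = bdca$bdd
  rot[4] = dca$bddb
  rot[5] = ca$bddbd
  rot[6] = a$bddbdc
  rot[7] = $bddbdca
Sorted (with $ < everything):
  sorted[0] = $bddbdca
  sorted[1] = a$bddbdc
  sorted[2] = bdca$bdd
  sorted[3] = bddbdca$
  sorted[4] = ca$bddbd
  sorted[5] = dbdca$bd
  sorted[6] = dca$bddb
  sorted[7] = ddbdca$b
sorted[1] = a$bddbdc

Answer: a$bddbdc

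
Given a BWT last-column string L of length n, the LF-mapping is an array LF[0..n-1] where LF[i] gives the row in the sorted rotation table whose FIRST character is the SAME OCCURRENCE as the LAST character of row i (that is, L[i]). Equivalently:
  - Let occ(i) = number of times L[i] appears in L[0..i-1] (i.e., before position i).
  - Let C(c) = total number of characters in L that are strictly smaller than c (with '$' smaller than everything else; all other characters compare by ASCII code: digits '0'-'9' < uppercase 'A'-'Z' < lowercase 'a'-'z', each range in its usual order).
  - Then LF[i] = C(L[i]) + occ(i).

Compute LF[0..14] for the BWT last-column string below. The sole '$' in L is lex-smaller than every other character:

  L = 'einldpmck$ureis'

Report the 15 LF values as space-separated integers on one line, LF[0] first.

Answer: 3 5 10 8 2 11 9 1 7 0 14 12 4 6 13

Derivation:
Char counts: '$':1, 'c':1, 'd':1, 'e':2, 'i':2, 'k':1, 'l':1, 'm':1, 'n':1, 'p':1, 'r':1, 's':1, 'u':1
C (first-col start): C('$')=0, C('c')=1, C('d')=2, C('e')=3, C('i')=5, C('k')=7, C('l')=8, C('m')=9, C('n')=10, C('p')=11, C('r')=12, C('s')=13, C('u')=14
L[0]='e': occ=0, LF[0]=C('e')+0=3+0=3
L[1]='i': occ=0, LF[1]=C('i')+0=5+0=5
L[2]='n': occ=0, LF[2]=C('n')+0=10+0=10
L[3]='l': occ=0, LF[3]=C('l')+0=8+0=8
L[4]='d': occ=0, LF[4]=C('d')+0=2+0=2
L[5]='p': occ=0, LF[5]=C('p')+0=11+0=11
L[6]='m': occ=0, LF[6]=C('m')+0=9+0=9
L[7]='c': occ=0, LF[7]=C('c')+0=1+0=1
L[8]='k': occ=0, LF[8]=C('k')+0=7+0=7
L[9]='$': occ=0, LF[9]=C('$')+0=0+0=0
L[10]='u': occ=0, LF[10]=C('u')+0=14+0=14
L[11]='r': occ=0, LF[11]=C('r')+0=12+0=12
L[12]='e': occ=1, LF[12]=C('e')+1=3+1=4
L[13]='i': occ=1, LF[13]=C('i')+1=5+1=6
L[14]='s': occ=0, LF[14]=C('s')+0=13+0=13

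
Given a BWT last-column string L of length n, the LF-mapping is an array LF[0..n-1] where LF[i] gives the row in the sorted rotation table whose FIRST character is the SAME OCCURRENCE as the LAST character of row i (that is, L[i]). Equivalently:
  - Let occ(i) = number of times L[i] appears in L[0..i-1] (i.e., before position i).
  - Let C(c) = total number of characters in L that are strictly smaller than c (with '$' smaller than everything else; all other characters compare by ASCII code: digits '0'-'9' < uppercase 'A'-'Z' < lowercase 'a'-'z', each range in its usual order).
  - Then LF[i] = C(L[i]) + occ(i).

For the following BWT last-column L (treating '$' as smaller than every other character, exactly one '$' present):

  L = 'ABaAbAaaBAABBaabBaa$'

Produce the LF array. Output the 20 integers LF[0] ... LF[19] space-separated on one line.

Char counts: '$':1, 'A':5, 'B':5, 'a':7, 'b':2
C (first-col start): C('$')=0, C('A')=1, C('B')=6, C('a')=11, C('b')=18
L[0]='A': occ=0, LF[0]=C('A')+0=1+0=1
L[1]='B': occ=0, LF[1]=C('B')+0=6+0=6
L[2]='a': occ=0, LF[2]=C('a')+0=11+0=11
L[3]='A': occ=1, LF[3]=C('A')+1=1+1=2
L[4]='b': occ=0, LF[4]=C('b')+0=18+0=18
L[5]='A': occ=2, LF[5]=C('A')+2=1+2=3
L[6]='a': occ=1, LF[6]=C('a')+1=11+1=12
L[7]='a': occ=2, LF[7]=C('a')+2=11+2=13
L[8]='B': occ=1, LF[8]=C('B')+1=6+1=7
L[9]='A': occ=3, LF[9]=C('A')+3=1+3=4
L[10]='A': occ=4, LF[10]=C('A')+4=1+4=5
L[11]='B': occ=2, LF[11]=C('B')+2=6+2=8
L[12]='B': occ=3, LF[12]=C('B')+3=6+3=9
L[13]='a': occ=3, LF[13]=C('a')+3=11+3=14
L[14]='a': occ=4, LF[14]=C('a')+4=11+4=15
L[15]='b': occ=1, LF[15]=C('b')+1=18+1=19
L[16]='B': occ=4, LF[16]=C('B')+4=6+4=10
L[17]='a': occ=5, LF[17]=C('a')+5=11+5=16
L[18]='a': occ=6, LF[18]=C('a')+6=11+6=17
L[19]='$': occ=0, LF[19]=C('$')+0=0+0=0

Answer: 1 6 11 2 18 3 12 13 7 4 5 8 9 14 15 19 10 16 17 0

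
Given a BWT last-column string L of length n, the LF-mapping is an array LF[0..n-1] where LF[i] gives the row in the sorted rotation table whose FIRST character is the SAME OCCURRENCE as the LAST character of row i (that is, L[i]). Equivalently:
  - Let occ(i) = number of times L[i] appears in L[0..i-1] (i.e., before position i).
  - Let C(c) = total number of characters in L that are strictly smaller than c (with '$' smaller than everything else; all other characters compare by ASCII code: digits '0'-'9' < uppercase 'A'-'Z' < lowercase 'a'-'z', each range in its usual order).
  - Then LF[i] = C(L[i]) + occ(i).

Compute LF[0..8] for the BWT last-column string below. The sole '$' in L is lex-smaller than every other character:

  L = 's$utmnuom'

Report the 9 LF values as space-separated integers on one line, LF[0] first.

Char counts: '$':1, 'm':2, 'n':1, 'o':1, 's':1, 't':1, 'u':2
C (first-col start): C('$')=0, C('m')=1, C('n')=3, C('o')=4, C('s')=5, C('t')=6, C('u')=7
L[0]='s': occ=0, LF[0]=C('s')+0=5+0=5
L[1]='$': occ=0, LF[1]=C('$')+0=0+0=0
L[2]='u': occ=0, LF[2]=C('u')+0=7+0=7
L[3]='t': occ=0, LF[3]=C('t')+0=6+0=6
L[4]='m': occ=0, LF[4]=C('m')+0=1+0=1
L[5]='n': occ=0, LF[5]=C('n')+0=3+0=3
L[6]='u': occ=1, LF[6]=C('u')+1=7+1=8
L[7]='o': occ=0, LF[7]=C('o')+0=4+0=4
L[8]='m': occ=1, LF[8]=C('m')+1=1+1=2

Answer: 5 0 7 6 1 3 8 4 2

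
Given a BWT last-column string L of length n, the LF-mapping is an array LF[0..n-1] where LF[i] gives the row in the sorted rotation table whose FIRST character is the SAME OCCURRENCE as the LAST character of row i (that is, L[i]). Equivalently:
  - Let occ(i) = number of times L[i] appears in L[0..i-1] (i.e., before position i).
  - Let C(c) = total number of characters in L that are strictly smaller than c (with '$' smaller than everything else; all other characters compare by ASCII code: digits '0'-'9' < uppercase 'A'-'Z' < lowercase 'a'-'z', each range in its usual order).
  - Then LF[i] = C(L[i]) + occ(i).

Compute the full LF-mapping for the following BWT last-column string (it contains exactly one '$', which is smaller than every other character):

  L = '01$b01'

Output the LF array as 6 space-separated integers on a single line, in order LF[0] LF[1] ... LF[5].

Answer: 1 3 0 5 2 4

Derivation:
Char counts: '$':1, '0':2, '1':2, 'b':1
C (first-col start): C('$')=0, C('0')=1, C('1')=3, C('b')=5
L[0]='0': occ=0, LF[0]=C('0')+0=1+0=1
L[1]='1': occ=0, LF[1]=C('1')+0=3+0=3
L[2]='$': occ=0, LF[2]=C('$')+0=0+0=0
L[3]='b': occ=0, LF[3]=C('b')+0=5+0=5
L[4]='0': occ=1, LF[4]=C('0')+1=1+1=2
L[5]='1': occ=1, LF[5]=C('1')+1=3+1=4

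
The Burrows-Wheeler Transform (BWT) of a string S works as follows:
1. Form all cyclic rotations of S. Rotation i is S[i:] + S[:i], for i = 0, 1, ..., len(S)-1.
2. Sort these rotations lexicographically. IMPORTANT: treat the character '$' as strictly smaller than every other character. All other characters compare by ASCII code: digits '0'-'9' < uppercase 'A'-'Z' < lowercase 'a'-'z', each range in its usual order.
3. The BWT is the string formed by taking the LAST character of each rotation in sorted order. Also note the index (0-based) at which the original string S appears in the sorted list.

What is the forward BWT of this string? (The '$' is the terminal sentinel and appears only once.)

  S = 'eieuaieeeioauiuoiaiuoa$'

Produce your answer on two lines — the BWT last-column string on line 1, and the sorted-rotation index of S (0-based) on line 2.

Answer: aouioie$eioaeeauuiueaii
7

Derivation:
All 23 rotations (rotation i = S[i:]+S[:i]):
  rot[0] = eieuaieeeioauiuoiaiuoa$
  rot[1] = ieuaieeeioauiuoiaiuoa$e
  rot[2] = euaieeeioauiuoiaiuoa$ei
  rot[3] = uaieeeioauiuoiaiuoa$eie
  rot[4] = aieeeioauiuoiaiuoa$eieu
  rot[5] = ieeeioauiuoiaiuoa$eieua
  rot[6] = eeeioauiuoiaiuoa$eieuai
  rot[7] = eeioauiuoiaiuoa$eieuaie
  rot[8] = eioauiuoiaiuoa$eieuaiee
  rot[9] = ioauiuoiaiuoa$eieuaieee
  rot[10] = oauiuoiaiuoa$eieuaieeei
  rot[11] = auiuoiaiuoa$eieuaieeeio
  rot[12] = uiuoiaiuoa$eieuaieeeioa
  rot[13] = iuoiaiuoa$eieuaieeeioau
  rot[14] = uoiaiuoa$eieuaieeeioaui
  rot[15] = oiaiuoa$eieuaieeeioauiu
  rot[16] = iaiuoa$eieuaieeeioauiuo
  rot[17] = aiuoa$eieuaieeeioauiuoi
  rot[18] = iuoa$eieuaieeeioauiuoia
  rot[19] = uoa$eieuaieeeioauiuoiai
  rot[20] = oa$eieuaieeeioauiuoiaiu
  rot[21] = a$eieuaieeeioauiuoiaiuo
  rot[22] = $eieuaieeeioauiuoiaiuoa
Sorted (with $ < everything):
  sorted[0] = $eieuaieeeioauiuoiaiuoa  (last char: 'a')
  sorted[1] = a$eieuaieeeioauiuoiaiuo  (last char: 'o')
  sorted[2] = aieeeioauiuoiaiuoa$eieu  (last char: 'u')
  sorted[3] = aiuoa$eieuaieeeioauiuoi  (last char: 'i')
  sorted[4] = auiuoiaiuoa$eieuaieeeio  (last char: 'o')
  sorted[5] = eeeioauiuoiaiuoa$eieuai  (last char: 'i')
  sorted[6] = eeioauiuoiaiuoa$eieuaie  (last char: 'e')
  sorted[7] = eieuaieeeioauiuoiaiuoa$  (last char: '$')
  sorted[8] = eioauiuoiaiuoa$eieuaiee  (last char: 'e')
  sorted[9] = euaieeeioauiuoiaiuoa$ei  (last char: 'i')
  sorted[10] = iaiuoa$eieuaieeeioauiuo  (last char: 'o')
  sorted[11] = ieeeioauiuoiaiuoa$eieua  (last char: 'a')
  sorted[12] = ieuaieeeioauiuoiaiuoa$e  (last char: 'e')
  sorted[13] = ioauiuoiaiuoa$eieuaieee  (last char: 'e')
  sorted[14] = iuoa$eieuaieeeioauiuoia  (last char: 'a')
  sorted[15] = iuoiaiuoa$eieuaieeeioau  (last char: 'u')
  sorted[16] = oa$eieuaieeeioauiuoiaiu  (last char: 'u')
  sorted[17] = oauiuoiaiuoa$eieuaieeei  (last char: 'i')
  sorted[18] = oiaiuoa$eieuaieeeioauiu  (last char: 'u')
  sorted[19] = uaieeeioauiuoiaiuoa$eie  (last char: 'e')
  sorted[20] = uiuoiaiuoa$eieuaieeeioa  (last char: 'a')
  sorted[21] = uoa$eieuaieeeioauiuoiai  (last char: 'i')
  sorted[22] = uoiaiuoa$eieuaieeeioaui  (last char: 'i')
Last column: aouioie$eioaeeauuiueaii
Original string S is at sorted index 7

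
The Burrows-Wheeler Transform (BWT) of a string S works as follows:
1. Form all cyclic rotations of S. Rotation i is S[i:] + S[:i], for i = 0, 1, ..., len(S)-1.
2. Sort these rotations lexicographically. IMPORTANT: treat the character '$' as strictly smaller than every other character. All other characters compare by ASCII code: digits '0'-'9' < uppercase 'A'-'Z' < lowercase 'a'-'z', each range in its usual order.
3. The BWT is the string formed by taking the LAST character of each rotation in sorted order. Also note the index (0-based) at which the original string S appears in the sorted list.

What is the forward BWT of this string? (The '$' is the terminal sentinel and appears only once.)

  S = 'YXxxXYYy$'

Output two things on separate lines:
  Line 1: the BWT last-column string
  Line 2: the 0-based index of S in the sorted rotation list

Answer: yxY$XYxXY
3

Derivation:
All 9 rotations (rotation i = S[i:]+S[:i]):
  rot[0] = YXxxXYYy$
  rot[1] = XxxXYYy$Y
  rot[2] = xxXYYy$YX
  rot[3] = xXYYy$YXx
  rot[4] = XYYy$YXxx
  rot[5] = YYy$YXxxX
  rot[6] = Yy$YXxxXY
  rot[7] = y$YXxxXYY
  rot[8] = $YXxxXYYy
Sorted (with $ < everything):
  sorted[0] = $YXxxXYYy  (last char: 'y')
  sorted[1] = XYYy$YXxx  (last char: 'x')
  sorted[2] = XxxXYYy$Y  (last char: 'Y')
  sorted[3] = YXxxXYYy$  (last char: '$')
  sorted[4] = YYy$YXxxX  (last char: 'X')
  sorted[5] = Yy$YXxxXY  (last char: 'Y')
  sorted[6] = xXYYy$YXx  (last char: 'x')
  sorted[7] = xxXYYy$YX  (last char: 'X')
  sorted[8] = y$YXxxXYY  (last char: 'Y')
Last column: yxY$XYxXY
Original string S is at sorted index 3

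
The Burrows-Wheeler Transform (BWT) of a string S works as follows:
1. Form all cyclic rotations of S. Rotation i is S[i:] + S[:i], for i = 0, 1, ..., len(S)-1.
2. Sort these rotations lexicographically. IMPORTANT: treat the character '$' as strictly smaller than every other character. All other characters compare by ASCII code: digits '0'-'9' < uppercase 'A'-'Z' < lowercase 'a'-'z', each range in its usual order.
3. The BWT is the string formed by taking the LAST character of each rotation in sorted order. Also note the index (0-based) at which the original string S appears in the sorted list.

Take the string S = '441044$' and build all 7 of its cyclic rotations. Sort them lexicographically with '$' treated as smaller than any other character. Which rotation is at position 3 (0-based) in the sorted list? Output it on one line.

Answer: 4$44104

Derivation:
All 7 rotations (rotation i = S[i:]+S[:i]):
  rot[0] = 441044$
  rot[1] = 41044$4
  rot[2] = 1044$44
  rot[3] = 044$441
  rot[4] = 44$4410
  rot[5] = 4$44104
  rot[6] = $441044
Sorted (with $ < everything):
  sorted[0] = $441044
  sorted[1] = 044$441
  sorted[2] = 1044$44
  sorted[3] = 4$44104
  sorted[4] = 41044$4
  sorted[5] = 44$4410
  sorted[6] = 441044$
sorted[3] = 4$44104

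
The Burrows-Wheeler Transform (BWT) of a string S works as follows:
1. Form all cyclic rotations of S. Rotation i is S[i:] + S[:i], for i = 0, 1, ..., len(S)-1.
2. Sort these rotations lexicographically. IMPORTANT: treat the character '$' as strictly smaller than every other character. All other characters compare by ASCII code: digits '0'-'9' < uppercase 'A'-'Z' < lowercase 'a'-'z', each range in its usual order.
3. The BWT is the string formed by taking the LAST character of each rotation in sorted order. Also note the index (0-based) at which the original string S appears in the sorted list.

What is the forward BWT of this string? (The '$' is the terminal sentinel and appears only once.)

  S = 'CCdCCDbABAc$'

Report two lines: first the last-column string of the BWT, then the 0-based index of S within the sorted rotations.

Answer: cbBAd$CCCDAC
5

Derivation:
All 12 rotations (rotation i = S[i:]+S[:i]):
  rot[0] = CCdCCDbABAc$
  rot[1] = CdCCDbABAc$C
  rot[2] = dCCDbABAc$CC
  rot[3] = CCDbABAc$CCd
  rot[4] = CDbABAc$CCdC
  rot[5] = DbABAc$CCdCC
  rot[6] = bABAc$CCdCCD
  rot[7] = ABAc$CCdCCDb
  rot[8] = BAc$CCdCCDbA
  rot[9] = Ac$CCdCCDbAB
  rot[10] = c$CCdCCDbABA
  rot[11] = $CCdCCDbABAc
Sorted (with $ < everything):
  sorted[0] = $CCdCCDbABAc  (last char: 'c')
  sorted[1] = ABAc$CCdCCDb  (last char: 'b')
  sorted[2] = Ac$CCdCCDbAB  (last char: 'B')
  sorted[3] = BAc$CCdCCDbA  (last char: 'A')
  sorted[4] = CCDbABAc$CCd  (last char: 'd')
  sorted[5] = CCdCCDbABAc$  (last char: '$')
  sorted[6] = CDbABAc$CCdC  (last char: 'C')
  sorted[7] = CdCCDbABAc$C  (last char: 'C')
  sorted[8] = DbABAc$CCdCC  (last char: 'C')
  sorted[9] = bABAc$CCdCCD  (last char: 'D')
  sorted[10] = c$CCdCCDbABA  (last char: 'A')
  sorted[11] = dCCDbABAc$CC  (last char: 'C')
Last column: cbBAd$CCCDAC
Original string S is at sorted index 5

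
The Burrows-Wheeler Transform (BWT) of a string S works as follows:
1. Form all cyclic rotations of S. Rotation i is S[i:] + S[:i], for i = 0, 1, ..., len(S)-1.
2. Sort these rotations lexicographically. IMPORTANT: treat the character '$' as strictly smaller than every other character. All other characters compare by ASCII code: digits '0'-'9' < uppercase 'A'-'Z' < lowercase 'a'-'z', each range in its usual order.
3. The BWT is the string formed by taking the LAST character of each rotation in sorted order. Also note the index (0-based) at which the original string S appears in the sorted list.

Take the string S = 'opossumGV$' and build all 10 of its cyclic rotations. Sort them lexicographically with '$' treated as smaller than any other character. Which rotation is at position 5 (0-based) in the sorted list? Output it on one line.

All 10 rotations (rotation i = S[i:]+S[:i]):
  rot[0] = opossumGV$
  rot[1] = possumGV$o
  rot[2] = ossumGV$op
  rot[3] = ssumGV$opo
  rot[4] = sumGV$opos
  rot[5] = umGV$oposs
  rot[6] = mGV$opossu
  rot[7] = GV$opossum
  rot[8] = V$opossumG
  rot[9] = $opossumGV
Sorted (with $ < everything):
  sorted[0] = $opossumGV
  sorted[1] = GV$opossum
  sorted[2] = V$opossumG
  sorted[3] = mGV$opossu
  sorted[4] = opossumGV$
  sorted[5] = ossumGV$op
  sorted[6] = possumGV$o
  sorted[7] = ssumGV$opo
  sorted[8] = sumGV$opos
  sorted[9] = umGV$oposs
sorted[5] = ossumGV$op

Answer: ossumGV$op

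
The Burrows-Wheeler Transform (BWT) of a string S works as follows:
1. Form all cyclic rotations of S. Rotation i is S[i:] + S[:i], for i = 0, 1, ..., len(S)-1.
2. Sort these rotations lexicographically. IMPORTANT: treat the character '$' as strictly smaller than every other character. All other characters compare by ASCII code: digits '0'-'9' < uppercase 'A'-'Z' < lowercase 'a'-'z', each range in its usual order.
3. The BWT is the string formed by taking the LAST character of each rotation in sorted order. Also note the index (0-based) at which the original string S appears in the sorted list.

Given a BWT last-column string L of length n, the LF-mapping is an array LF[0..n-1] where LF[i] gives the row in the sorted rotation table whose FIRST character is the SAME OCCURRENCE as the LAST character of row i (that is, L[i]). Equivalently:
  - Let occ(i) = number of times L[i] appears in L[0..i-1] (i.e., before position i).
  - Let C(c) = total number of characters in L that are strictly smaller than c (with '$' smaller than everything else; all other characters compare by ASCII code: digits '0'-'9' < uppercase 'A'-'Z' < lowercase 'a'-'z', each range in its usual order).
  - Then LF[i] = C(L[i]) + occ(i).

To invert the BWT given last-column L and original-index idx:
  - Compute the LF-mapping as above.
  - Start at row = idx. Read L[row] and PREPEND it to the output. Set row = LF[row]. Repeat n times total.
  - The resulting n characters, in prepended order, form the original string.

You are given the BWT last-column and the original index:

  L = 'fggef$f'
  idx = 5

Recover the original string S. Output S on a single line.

Answer: geffgf$

Derivation:
LF mapping: 2 5 6 1 3 0 4
Walk LF starting at row 5, prepending L[row]:
  step 1: row=5, L[5]='$', prepend. Next row=LF[5]=0
  step 2: row=0, L[0]='f', prepend. Next row=LF[0]=2
  step 3: row=2, L[2]='g', prepend. Next row=LF[2]=6
  step 4: row=6, L[6]='f', prepend. Next row=LF[6]=4
  step 5: row=4, L[4]='f', prepend. Next row=LF[4]=3
  step 6: row=3, L[3]='e', prepend. Next row=LF[3]=1
  step 7: row=1, L[1]='g', prepend. Next row=LF[1]=5
Reversed output: geffgf$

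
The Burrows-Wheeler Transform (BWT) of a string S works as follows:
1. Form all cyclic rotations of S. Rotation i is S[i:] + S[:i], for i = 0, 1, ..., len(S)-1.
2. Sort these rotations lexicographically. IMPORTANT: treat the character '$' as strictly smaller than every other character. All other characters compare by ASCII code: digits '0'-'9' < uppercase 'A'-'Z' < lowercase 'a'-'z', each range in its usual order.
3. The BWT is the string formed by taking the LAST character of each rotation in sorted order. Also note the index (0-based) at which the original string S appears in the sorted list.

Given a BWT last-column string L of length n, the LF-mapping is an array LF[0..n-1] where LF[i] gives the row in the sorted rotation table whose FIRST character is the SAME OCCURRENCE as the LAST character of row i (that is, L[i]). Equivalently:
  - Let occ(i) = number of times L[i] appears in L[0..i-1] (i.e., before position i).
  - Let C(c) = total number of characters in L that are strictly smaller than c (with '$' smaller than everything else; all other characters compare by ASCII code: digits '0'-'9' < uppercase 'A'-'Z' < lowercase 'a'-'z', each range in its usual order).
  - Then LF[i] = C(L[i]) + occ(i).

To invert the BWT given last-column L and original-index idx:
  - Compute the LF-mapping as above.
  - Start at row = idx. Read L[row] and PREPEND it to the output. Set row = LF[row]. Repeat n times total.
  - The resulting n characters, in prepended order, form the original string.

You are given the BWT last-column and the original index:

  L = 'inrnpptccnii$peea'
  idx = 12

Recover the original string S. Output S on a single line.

LF mapping: 6 9 15 10 12 13 16 2 3 11 7 8 0 14 4 5 1
Walk LF starting at row 12, prepending L[row]:
  step 1: row=12, L[12]='$', prepend. Next row=LF[12]=0
  step 2: row=0, L[0]='i', prepend. Next row=LF[0]=6
  step 3: row=6, L[6]='t', prepend. Next row=LF[6]=16
  step 4: row=16, L[16]='a', prepend. Next row=LF[16]=1
  step 5: row=1, L[1]='n', prepend. Next row=LF[1]=9
  step 6: row=9, L[9]='n', prepend. Next row=LF[9]=11
  step 7: row=11, L[11]='i', prepend. Next row=LF[11]=8
  step 8: row=8, L[8]='c', prepend. Next row=LF[8]=3
  step 9: row=3, L[3]='n', prepend. Next row=LF[3]=10
  step 10: row=10, L[10]='i', prepend. Next row=LF[10]=7
  step 11: row=7, L[7]='c', prepend. Next row=LF[7]=2
  step 12: row=2, L[2]='r', prepend. Next row=LF[2]=15
  step 13: row=15, L[15]='e', prepend. Next row=LF[15]=5
  step 14: row=5, L[5]='p', prepend. Next row=LF[5]=13
  step 15: row=13, L[13]='p', prepend. Next row=LF[13]=14
  step 16: row=14, L[14]='e', prepend. Next row=LF[14]=4
  step 17: row=4, L[4]='p', prepend. Next row=LF[4]=12
Reversed output: peppercincinnati$

Answer: peppercincinnati$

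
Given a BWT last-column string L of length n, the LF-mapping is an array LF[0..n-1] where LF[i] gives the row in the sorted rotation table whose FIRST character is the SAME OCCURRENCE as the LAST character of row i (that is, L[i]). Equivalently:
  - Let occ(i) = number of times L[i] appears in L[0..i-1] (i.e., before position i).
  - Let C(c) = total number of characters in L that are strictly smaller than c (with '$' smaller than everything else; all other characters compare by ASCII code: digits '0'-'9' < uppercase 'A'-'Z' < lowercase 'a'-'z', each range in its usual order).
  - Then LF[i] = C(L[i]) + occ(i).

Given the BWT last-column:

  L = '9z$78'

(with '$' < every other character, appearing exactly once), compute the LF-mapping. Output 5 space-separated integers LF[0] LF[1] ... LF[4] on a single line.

Char counts: '$':1, '7':1, '8':1, '9':1, 'z':1
C (first-col start): C('$')=0, C('7')=1, C('8')=2, C('9')=3, C('z')=4
L[0]='9': occ=0, LF[0]=C('9')+0=3+0=3
L[1]='z': occ=0, LF[1]=C('z')+0=4+0=4
L[2]='$': occ=0, LF[2]=C('$')+0=0+0=0
L[3]='7': occ=0, LF[3]=C('7')+0=1+0=1
L[4]='8': occ=0, LF[4]=C('8')+0=2+0=2

Answer: 3 4 0 1 2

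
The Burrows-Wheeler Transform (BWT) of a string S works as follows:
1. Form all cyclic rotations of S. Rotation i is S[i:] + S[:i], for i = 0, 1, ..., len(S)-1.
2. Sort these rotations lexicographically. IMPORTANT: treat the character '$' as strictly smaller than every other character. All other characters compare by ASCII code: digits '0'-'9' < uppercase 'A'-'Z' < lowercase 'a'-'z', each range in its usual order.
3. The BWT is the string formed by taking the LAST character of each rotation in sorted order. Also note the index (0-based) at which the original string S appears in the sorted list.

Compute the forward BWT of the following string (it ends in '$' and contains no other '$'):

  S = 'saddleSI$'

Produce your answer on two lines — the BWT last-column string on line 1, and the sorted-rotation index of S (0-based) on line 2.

All 9 rotations (rotation i = S[i:]+S[:i]):
  rot[0] = saddleSI$
  rot[1] = addleSI$s
  rot[2] = ddleSI$sa
  rot[3] = dleSI$sad
  rot[4] = leSI$sadd
  rot[5] = eSI$saddl
  rot[6] = SI$saddle
  rot[7] = I$saddleS
  rot[8] = $saddleSI
Sorted (with $ < everything):
  sorted[0] = $saddleSI  (last char: 'I')
  sorted[1] = I$saddleS  (last char: 'S')
  sorted[2] = SI$saddle  (last char: 'e')
  sorted[3] = addleSI$s  (last char: 's')
  sorted[4] = ddleSI$sa  (last char: 'a')
  sorted[5] = dleSI$sad  (last char: 'd')
  sorted[6] = eSI$saddl  (last char: 'l')
  sorted[7] = leSI$sadd  (last char: 'd')
  sorted[8] = saddleSI$  (last char: '$')
Last column: ISesadld$
Original string S is at sorted index 8

Answer: ISesadld$
8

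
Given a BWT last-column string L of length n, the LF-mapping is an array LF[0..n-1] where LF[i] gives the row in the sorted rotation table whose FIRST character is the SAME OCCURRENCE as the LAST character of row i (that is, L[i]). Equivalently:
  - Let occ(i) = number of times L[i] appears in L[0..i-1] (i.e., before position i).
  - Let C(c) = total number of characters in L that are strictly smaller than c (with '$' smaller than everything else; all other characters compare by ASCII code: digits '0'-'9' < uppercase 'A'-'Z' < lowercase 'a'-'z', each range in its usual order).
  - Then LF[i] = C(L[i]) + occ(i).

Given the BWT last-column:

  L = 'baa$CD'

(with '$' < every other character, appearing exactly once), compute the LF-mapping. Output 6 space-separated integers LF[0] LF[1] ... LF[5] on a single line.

Answer: 5 3 4 0 1 2

Derivation:
Char counts: '$':1, 'C':1, 'D':1, 'a':2, 'b':1
C (first-col start): C('$')=0, C('C')=1, C('D')=2, C('a')=3, C('b')=5
L[0]='b': occ=0, LF[0]=C('b')+0=5+0=5
L[1]='a': occ=0, LF[1]=C('a')+0=3+0=3
L[2]='a': occ=1, LF[2]=C('a')+1=3+1=4
L[3]='$': occ=0, LF[3]=C('$')+0=0+0=0
L[4]='C': occ=0, LF[4]=C('C')+0=1+0=1
L[5]='D': occ=0, LF[5]=C('D')+0=2+0=2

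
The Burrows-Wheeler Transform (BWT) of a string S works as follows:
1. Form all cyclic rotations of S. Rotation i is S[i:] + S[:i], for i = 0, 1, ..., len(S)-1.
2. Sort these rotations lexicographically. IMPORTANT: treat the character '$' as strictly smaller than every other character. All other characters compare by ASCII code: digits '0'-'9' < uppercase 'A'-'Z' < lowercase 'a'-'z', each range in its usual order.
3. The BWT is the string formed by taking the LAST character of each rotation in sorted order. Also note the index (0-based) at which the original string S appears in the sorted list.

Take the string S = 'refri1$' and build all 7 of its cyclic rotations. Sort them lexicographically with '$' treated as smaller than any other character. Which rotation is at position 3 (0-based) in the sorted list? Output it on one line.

Answer: fri1$re

Derivation:
All 7 rotations (rotation i = S[i:]+S[:i]):
  rot[0] = refri1$
  rot[1] = efri1$r
  rot[2] = fri1$re
  rot[3] = ri1$ref
  rot[4] = i1$refr
  rot[5] = 1$refri
  rot[6] = $refri1
Sorted (with $ < everything):
  sorted[0] = $refri1
  sorted[1] = 1$refri
  sorted[2] = efri1$r
  sorted[3] = fri1$re
  sorted[4] = i1$refr
  sorted[5] = refri1$
  sorted[6] = ri1$ref
sorted[3] = fri1$re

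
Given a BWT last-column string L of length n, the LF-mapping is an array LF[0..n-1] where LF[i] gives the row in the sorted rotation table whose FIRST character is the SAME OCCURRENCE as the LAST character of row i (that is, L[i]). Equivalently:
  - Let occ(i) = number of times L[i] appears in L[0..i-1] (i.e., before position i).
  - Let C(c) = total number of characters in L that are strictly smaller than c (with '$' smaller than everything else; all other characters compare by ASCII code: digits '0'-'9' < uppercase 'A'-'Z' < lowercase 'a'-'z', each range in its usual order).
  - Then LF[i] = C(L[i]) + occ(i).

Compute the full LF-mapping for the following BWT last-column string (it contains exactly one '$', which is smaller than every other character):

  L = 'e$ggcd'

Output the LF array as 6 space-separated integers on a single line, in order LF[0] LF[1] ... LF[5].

Char counts: '$':1, 'c':1, 'd':1, 'e':1, 'g':2
C (first-col start): C('$')=0, C('c')=1, C('d')=2, C('e')=3, C('g')=4
L[0]='e': occ=0, LF[0]=C('e')+0=3+0=3
L[1]='$': occ=0, LF[1]=C('$')+0=0+0=0
L[2]='g': occ=0, LF[2]=C('g')+0=4+0=4
L[3]='g': occ=1, LF[3]=C('g')+1=4+1=5
L[4]='c': occ=0, LF[4]=C('c')+0=1+0=1
L[5]='d': occ=0, LF[5]=C('d')+0=2+0=2

Answer: 3 0 4 5 1 2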